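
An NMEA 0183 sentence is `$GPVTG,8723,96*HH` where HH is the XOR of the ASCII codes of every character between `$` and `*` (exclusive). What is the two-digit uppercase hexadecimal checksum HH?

XOR the ASCII codes of the payload characters:
  'G' = 0x47 → acc = 0x47
  'P' = 0x50 → acc = 0x17
  'V' = 0x56 → acc = 0x41
  'T' = 0x54 → acc = 0x15
  'G' = 0x47 → acc = 0x52
  ',' = 0x2C → acc = 0x7E
  '8' = 0x38 → acc = 0x46
  '7' = 0x37 → acc = 0x71
  '2' = 0x32 → acc = 0x43
  '3' = 0x33 → acc = 0x70
  ',' = 0x2C → acc = 0x5C
  '9' = 0x39 → acc = 0x65
  '6' = 0x36 → acc = 0x53
Checksum = 0x53.

53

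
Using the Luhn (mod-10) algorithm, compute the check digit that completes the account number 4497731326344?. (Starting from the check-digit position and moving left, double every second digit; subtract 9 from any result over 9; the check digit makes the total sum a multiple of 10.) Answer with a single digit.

Partial digits right→left: 4 4 3 6 2 3 1 3 7 7 9 4 4
Double every second digit counting from the check-digit position (so the 1st, 3rd, 5th, ... of the partial from the right).
  doubled (with −9 where >9): 8 6 4 2 5 9 8 → sum 42
  kept as-is: 4 6 3 3 7 4 → sum 27
Total = 42 + 27 = 69.
Check digit = (10 − (69 mod 10)) mod 10 = 1.

1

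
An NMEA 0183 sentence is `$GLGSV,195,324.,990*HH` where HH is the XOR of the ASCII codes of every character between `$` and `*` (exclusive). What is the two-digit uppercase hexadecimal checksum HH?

XOR the ASCII codes of the payload characters:
  'G' = 0x47 → acc = 0x47
  'L' = 0x4C → acc = 0x0B
  'G' = 0x47 → acc = 0x4C
  'S' = 0x53 → acc = 0x1F
  'V' = 0x56 → acc = 0x49
  ',' = 0x2C → acc = 0x65
  '1' = 0x31 → acc = 0x54
  '9' = 0x39 → acc = 0x6D
  '5' = 0x35 → acc = 0x58
  ',' = 0x2C → acc = 0x74
  '3' = 0x33 → acc = 0x47
  '2' = 0x32 → acc = 0x75
  '4' = 0x34 → acc = 0x41
  '.' = 0x2E → acc = 0x6F
  ',' = 0x2C → acc = 0x43
  '9' = 0x39 → acc = 0x7A
  '9' = 0x39 → acc = 0x43
  '0' = 0x30 → acc = 0x73
Checksum = 0x73.

73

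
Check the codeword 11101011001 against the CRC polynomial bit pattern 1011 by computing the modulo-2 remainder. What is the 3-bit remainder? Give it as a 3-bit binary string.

100

Modulo-2 division of 11101011001 by 1011:
  pos 0: 1110 XOR 1011 = 0101
  pos 1: 1011 XOR 1011 = 0000
  pos 6: 1100 XOR 1011 = 0111
  pos 7: 1111 XOR 1011 = 0100
Remainder = 100 (nonzero — an error is detected).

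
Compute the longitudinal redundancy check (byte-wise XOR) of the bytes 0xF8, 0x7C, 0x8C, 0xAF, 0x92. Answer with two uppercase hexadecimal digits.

35

XOR the bytes together:
  start with 0xF8
  0xF8 ⊕ 0x7C = 0x84
  0x84 ⊕ 0x8C = 0x08
  0x08 ⊕ 0xAF = 0xA7
  0xA7 ⊕ 0x92 = 0x35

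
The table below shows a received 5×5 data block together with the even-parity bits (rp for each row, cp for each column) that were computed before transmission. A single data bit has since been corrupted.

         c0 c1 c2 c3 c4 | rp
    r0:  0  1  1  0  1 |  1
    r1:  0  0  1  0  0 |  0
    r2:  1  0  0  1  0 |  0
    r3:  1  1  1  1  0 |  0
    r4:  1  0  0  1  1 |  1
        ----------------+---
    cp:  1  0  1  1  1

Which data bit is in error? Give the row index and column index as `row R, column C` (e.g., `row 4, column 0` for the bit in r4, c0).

Recompute each row's even parity and compare to rp:
  r0: data parity 1, sent rp 1 → ok
  r1: data parity 1, sent rp 0 → mismatch
  r2: data parity 0, sent rp 0 → ok
  r3: data parity 0, sent rp 0 → ok
  r4: data parity 1, sent rp 1 → ok
Recompute each column's even parity and compare to cp:
  c0: data parity 1, sent cp 1 → ok
  c1: data parity 0, sent cp 0 → ok
  c2: data parity 1, sent cp 1 → ok
  c3: data parity 1, sent cp 1 → ok
  c4: data parity 0, sent cp 1 → mismatch
Exactly one row (r1) and one column (c4) fail → the flipped bit is at their intersection.

row 1, column 4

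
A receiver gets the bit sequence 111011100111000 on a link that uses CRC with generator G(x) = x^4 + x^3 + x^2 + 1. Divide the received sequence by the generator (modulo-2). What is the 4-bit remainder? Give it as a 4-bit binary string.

Modulo-2 division of 111011100111000 by 11101:
  pos 0: 11101 XOR 11101 = 00000
  pos 5: 11001 XOR 11101 = 00100
  pos 7: 10011 XOR 11101 = 01110
  pos 8: 11100 XOR 11101 = 00001
Remainder = 0100 (nonzero — an error is detected).

0100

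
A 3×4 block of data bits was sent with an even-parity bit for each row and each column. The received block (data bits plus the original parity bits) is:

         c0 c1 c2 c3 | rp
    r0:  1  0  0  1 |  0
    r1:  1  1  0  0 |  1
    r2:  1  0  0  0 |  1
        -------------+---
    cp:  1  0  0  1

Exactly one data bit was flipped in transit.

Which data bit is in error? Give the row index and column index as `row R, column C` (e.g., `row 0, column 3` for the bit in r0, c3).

Recompute each row's even parity and compare to rp:
  r0: data parity 0, sent rp 0 → ok
  r1: data parity 0, sent rp 1 → mismatch
  r2: data parity 1, sent rp 1 → ok
Recompute each column's even parity and compare to cp:
  c0: data parity 1, sent cp 1 → ok
  c1: data parity 1, sent cp 0 → mismatch
  c2: data parity 0, sent cp 0 → ok
  c3: data parity 1, sent cp 1 → ok
Exactly one row (r1) and one column (c1) fail → the flipped bit is at their intersection.

row 1, column 1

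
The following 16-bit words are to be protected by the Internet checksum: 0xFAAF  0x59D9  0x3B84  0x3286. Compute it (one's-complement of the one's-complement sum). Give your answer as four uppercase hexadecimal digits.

3D6C

One's-complement addition (fold any carry out of bit 15 back into bit 0):
  0xFAAF + 0x59D9 = 0x15488 → wrap carry → 0x5489
  0x5489 + 0x3B84 = 0x0900D
  0x900D + 0x3286 = 0x0C293
One's-complement sum = 0xC293.
Checksum = ~0xC293 & 0xFFFF = 0x3D6C.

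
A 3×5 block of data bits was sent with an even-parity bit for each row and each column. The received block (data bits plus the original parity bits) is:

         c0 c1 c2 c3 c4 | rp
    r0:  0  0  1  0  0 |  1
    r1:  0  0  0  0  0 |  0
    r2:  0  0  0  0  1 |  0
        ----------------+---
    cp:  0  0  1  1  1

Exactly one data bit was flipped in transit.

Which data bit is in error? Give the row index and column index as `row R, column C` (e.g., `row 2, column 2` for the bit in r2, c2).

Recompute each row's even parity and compare to rp:
  r0: data parity 1, sent rp 1 → ok
  r1: data parity 0, sent rp 0 → ok
  r2: data parity 1, sent rp 0 → mismatch
Recompute each column's even parity and compare to cp:
  c0: data parity 0, sent cp 0 → ok
  c1: data parity 0, sent cp 0 → ok
  c2: data parity 1, sent cp 1 → ok
  c3: data parity 0, sent cp 1 → mismatch
  c4: data parity 1, sent cp 1 → ok
Exactly one row (r2) and one column (c3) fail → the flipped bit is at their intersection.

row 2, column 3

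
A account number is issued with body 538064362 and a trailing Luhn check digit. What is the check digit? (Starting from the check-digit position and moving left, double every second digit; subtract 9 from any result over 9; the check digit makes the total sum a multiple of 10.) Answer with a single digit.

6

Partial digits right→left: 2 6 3 4 6 0 8 3 5
Double every second digit counting from the check-digit position (so the 1st, 3rd, 5th, ... of the partial from the right).
  doubled (with −9 where >9): 4 6 3 7 1 → sum 21
  kept as-is: 6 4 0 3 → sum 13
Total = 21 + 13 = 34.
Check digit = (10 − (34 mod 10)) mod 10 = 6.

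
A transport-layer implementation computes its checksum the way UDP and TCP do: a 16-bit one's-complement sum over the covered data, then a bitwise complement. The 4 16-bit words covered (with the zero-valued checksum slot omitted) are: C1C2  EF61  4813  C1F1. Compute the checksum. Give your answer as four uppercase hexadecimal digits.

One's-complement addition (fold any carry out of bit 15 back into bit 0):
  0xC1C2 + 0xEF61 = 0x1B123 → wrap carry → 0xB124
  0xB124 + 0x4813 = 0x0F937
  0xF937 + 0xC1F1 = 0x1BB28 → wrap carry → 0xBB29
One's-complement sum = 0xBB29.
Checksum = ~0xBB29 & 0xFFFF = 0x44D6.

44D6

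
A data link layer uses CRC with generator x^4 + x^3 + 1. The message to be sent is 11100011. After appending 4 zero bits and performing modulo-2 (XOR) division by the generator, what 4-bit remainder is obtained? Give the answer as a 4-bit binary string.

0000

Append 4 zeros: 111000110000. Divide by 11001 (XOR where the leading bit is 1):
  pos 0: 11100 XOR 11001 = 00101
  pos 2: 10101 XOR 11001 = 01100
  pos 3: 11001 XOR 11001 = 00000
Remainder (last 4 bits) = 0000. This is the CRC / FCS.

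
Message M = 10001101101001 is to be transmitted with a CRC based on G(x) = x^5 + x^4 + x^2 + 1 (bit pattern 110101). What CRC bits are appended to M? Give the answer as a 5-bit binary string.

Append 5 zeros: 1000110110100100000. Divide by 110101 (XOR where the leading bit is 1):
  pos 0: 100011 XOR 110101 = 010110
  pos 1: 101100 XOR 110101 = 011001
  pos 2: 110011 XOR 110101 = 000110
  pos 5: 110101 XOR 110101 = 000000
  pos 13: 100000 XOR 110101 = 010101
Remainder (last 5 bits) = 10101. This is the CRC / FCS.

10101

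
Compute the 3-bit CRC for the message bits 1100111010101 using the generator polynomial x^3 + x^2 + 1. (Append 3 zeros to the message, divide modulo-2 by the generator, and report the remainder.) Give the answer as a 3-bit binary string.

010

Append 3 zeros: 1100111010101000. Divide by 1101 (XOR where the leading bit is 1):
  pos 0: 1100 XOR 1101 = 0001
  pos 3: 1111 XOR 1101 = 0010
  pos 5: 1001 XOR 1101 = 0100
  pos 6: 1000 XOR 1101 = 0101
  pos 7: 1011 XOR 1101 = 0110
  pos 8: 1100 XOR 1101 = 0001
  pos 11: 1100 XOR 1101 = 0001
Remainder (last 3 bits) = 010. This is the CRC / FCS.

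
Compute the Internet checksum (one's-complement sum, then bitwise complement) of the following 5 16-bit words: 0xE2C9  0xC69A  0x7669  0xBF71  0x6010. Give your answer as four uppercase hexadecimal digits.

One's-complement addition (fold any carry out of bit 15 back into bit 0):
  0xE2C9 + 0xC69A = 0x1A963 → wrap carry → 0xA964
  0xA964 + 0x7669 = 0x11FCD → wrap carry → 0x1FCE
  0x1FCE + 0xBF71 = 0x0DF3F
  0xDF3F + 0x6010 = 0x13F4F → wrap carry → 0x3F50
One's-complement sum = 0x3F50.
Checksum = ~0x3F50 & 0xFFFF = 0xC0AF.

C0AF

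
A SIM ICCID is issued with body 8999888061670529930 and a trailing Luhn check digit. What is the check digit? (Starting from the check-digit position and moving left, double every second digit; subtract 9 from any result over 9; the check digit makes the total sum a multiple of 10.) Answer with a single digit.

0

Partial digits right→left: 0 3 9 9 2 5 0 7 6 1 6 0 8 8 8 9 9 9 8
Double every second digit counting from the check-digit position (so the 1st, 3rd, 5th, ... of the partial from the right).
  doubled (with −9 where >9): 0 9 4 0 3 3 7 7 9 7 → sum 49
  kept as-is: 3 9 5 7 1 0 8 9 9 → sum 51
Total = 49 + 51 = 100.
Check digit = (10 − (100 mod 10)) mod 10 = 0.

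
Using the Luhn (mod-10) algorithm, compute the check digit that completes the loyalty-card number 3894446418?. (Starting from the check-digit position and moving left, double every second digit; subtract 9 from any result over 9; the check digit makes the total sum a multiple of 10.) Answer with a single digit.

9

Partial digits right→left: 8 1 4 6 4 4 4 9 8 3
Double every second digit counting from the check-digit position (so the 1st, 3rd, 5th, ... of the partial from the right).
  doubled (with −9 where >9): 7 8 8 8 7 → sum 38
  kept as-is: 1 6 4 9 3 → sum 23
Total = 38 + 23 = 61.
Check digit = (10 − (61 mod 10)) mod 10 = 9.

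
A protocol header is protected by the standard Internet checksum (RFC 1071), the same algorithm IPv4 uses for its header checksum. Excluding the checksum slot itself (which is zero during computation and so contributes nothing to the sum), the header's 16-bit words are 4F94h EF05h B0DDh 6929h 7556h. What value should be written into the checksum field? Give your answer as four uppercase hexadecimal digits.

3208

One's-complement addition (fold any carry out of bit 15 back into bit 0):
  0x4F94 + 0xEF05 = 0x13E99 → wrap carry → 0x3E9A
  0x3E9A + 0xB0DD = 0x0EF77
  0xEF77 + 0x6929 = 0x158A0 → wrap carry → 0x58A1
  0x58A1 + 0x7556 = 0x0CDF7
One's-complement sum = 0xCDF7.
Checksum = ~0xCDF7 & 0xFFFF = 0x3208.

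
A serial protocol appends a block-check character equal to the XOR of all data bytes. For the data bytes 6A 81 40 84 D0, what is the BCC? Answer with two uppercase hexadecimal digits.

XOR the bytes together:
  start with 0x6A
  0x6A ⊕ 0x81 = 0xEB
  0xEB ⊕ 0x40 = 0xAB
  0xAB ⊕ 0x84 = 0x2F
  0x2F ⊕ 0xD0 = 0xFF

FF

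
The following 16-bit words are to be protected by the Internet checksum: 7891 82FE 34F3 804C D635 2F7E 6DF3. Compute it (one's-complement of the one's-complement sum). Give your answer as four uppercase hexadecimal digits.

One's-complement addition (fold any carry out of bit 15 back into bit 0):
  0x7891 + 0x82FE = 0x0FB8F
  0xFB8F + 0x34F3 = 0x13082 → wrap carry → 0x3083
  0x3083 + 0x804C = 0x0B0CF
  0xB0CF + 0xD635 = 0x18704 → wrap carry → 0x8705
  0x8705 + 0x2F7E = 0x0B683
  0xB683 + 0x6DF3 = 0x12476 → wrap carry → 0x2477
One's-complement sum = 0x2477.
Checksum = ~0x2477 & 0xFFFF = 0xDB88.

DB88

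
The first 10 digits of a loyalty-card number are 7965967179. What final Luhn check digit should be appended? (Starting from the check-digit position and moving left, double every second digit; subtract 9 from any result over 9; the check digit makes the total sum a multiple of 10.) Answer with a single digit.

Partial digits right→left: 9 7 1 7 6 9 5 6 9 7
Double every second digit counting from the check-digit position (so the 1st, 3rd, 5th, ... of the partial from the right).
  doubled (with −9 where >9): 9 2 3 1 9 → sum 24
  kept as-is: 7 7 9 6 7 → sum 36
Total = 24 + 36 = 60.
Check digit = (10 − (60 mod 10)) mod 10 = 0.

0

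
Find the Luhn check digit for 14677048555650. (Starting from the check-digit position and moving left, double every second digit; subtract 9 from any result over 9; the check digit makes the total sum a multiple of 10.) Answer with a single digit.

Partial digits right→left: 0 5 6 5 5 5 8 4 0 7 7 6 4 1
Double every second digit counting from the check-digit position (so the 1st, 3rd, 5th, ... of the partial from the right).
  doubled (with −9 where >9): 0 3 1 7 0 5 8 → sum 24
  kept as-is: 5 5 5 4 7 6 1 → sum 33
Total = 24 + 33 = 57.
Check digit = (10 − (57 mod 10)) mod 10 = 3.

3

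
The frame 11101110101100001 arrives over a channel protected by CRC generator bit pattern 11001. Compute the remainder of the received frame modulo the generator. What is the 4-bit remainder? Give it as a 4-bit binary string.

0000

Modulo-2 division of 11101110101100001 by 11001:
  pos 0: 11101 XOR 11001 = 00100
  pos 2: 10011 XOR 11001 = 01010
  pos 3: 10100 XOR 11001 = 01101
  pos 4: 11011 XOR 11001 = 00010
  pos 7: 10011 XOR 11001 = 01010
  pos 8: 10100 XOR 11001 = 01101
  pos 9: 11010 XOR 11001 = 00011
  pos 12: 11001 XOR 11001 = 00000
Remainder = 0000 (zero — the frame passes the CRC check).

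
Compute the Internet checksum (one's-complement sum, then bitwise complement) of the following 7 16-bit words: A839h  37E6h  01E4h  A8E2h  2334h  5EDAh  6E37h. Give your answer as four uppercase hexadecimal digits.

84D3

One's-complement addition (fold any carry out of bit 15 back into bit 0):
  0xA839 + 0x37E6 = 0x0E01F
  0xE01F + 0x01E4 = 0x0E203
  0xE203 + 0xA8E2 = 0x18AE5 → wrap carry → 0x8AE6
  0x8AE6 + 0x2334 = 0x0AE1A
  0xAE1A + 0x5EDA = 0x10CF4 → wrap carry → 0x0CF5
  0x0CF5 + 0x6E37 = 0x07B2C
One's-complement sum = 0x7B2C.
Checksum = ~0x7B2C & 0xFFFF = 0x84D3.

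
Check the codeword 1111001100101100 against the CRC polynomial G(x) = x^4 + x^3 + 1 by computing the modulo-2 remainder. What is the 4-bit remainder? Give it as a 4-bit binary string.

Modulo-2 division of 1111001100101100 by 11001:
  pos 0: 11110 XOR 11001 = 00111
  pos 2: 11101 XOR 11001 = 00100
  pos 4: 10010 XOR 11001 = 01011
  pos 5: 10110 XOR 11001 = 01111
  pos 6: 11111 XOR 11001 = 00110
  pos 8: 11001 XOR 11001 = 00000
Remainder = 0100 (nonzero — an error is detected).

0100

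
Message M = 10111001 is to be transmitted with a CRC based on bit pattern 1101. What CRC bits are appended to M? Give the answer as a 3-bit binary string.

101

Append 3 zeros: 10111001000. Divide by 1101 (XOR where the leading bit is 1):
  pos 0: 1011 XOR 1101 = 0110
  pos 1: 1101 XOR 1101 = 0000
  pos 7: 1000 XOR 1101 = 0101
Remainder (last 3 bits) = 101. This is the CRC / FCS.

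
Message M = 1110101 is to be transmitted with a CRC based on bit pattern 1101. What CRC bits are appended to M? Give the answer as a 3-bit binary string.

001

Append 3 zeros: 1110101000. Divide by 1101 (XOR where the leading bit is 1):
  pos 0: 1110 XOR 1101 = 0011
  pos 2: 1110 XOR 1101 = 0011
  pos 4: 1110 XOR 1101 = 0011
  pos 6: 1100 XOR 1101 = 0001
Remainder (last 3 bits) = 001. This is the CRC / FCS.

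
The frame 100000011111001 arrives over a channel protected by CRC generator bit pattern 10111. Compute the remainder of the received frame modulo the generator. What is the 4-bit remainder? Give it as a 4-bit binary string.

1011

Modulo-2 division of 100000011111001 by 10111:
  pos 0: 10000 XOR 10111 = 00111
  pos 2: 11100 XOR 10111 = 01011
  pos 3: 10111 XOR 10111 = 00000
  pos 8: 11110 XOR 10111 = 01001
  pos 9: 10010 XOR 10111 = 00101
Remainder = 1011 (nonzero — an error is detected).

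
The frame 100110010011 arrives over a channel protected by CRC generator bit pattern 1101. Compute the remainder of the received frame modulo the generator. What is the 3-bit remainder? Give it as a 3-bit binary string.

Modulo-2 division of 100110010011 by 1101:
  pos 0: 1001 XOR 1101 = 0100
  pos 1: 1001 XOR 1101 = 0100
  pos 2: 1000 XOR 1101 = 0101
  pos 3: 1010 XOR 1101 = 0111
  pos 4: 1111 XOR 1101 = 0010
  pos 6: 1000 XOR 1101 = 0101
  pos 7: 1011 XOR 1101 = 0110
  pos 8: 1101 XOR 1101 = 0000
Remainder = 000 (zero — the frame passes the CRC check).

000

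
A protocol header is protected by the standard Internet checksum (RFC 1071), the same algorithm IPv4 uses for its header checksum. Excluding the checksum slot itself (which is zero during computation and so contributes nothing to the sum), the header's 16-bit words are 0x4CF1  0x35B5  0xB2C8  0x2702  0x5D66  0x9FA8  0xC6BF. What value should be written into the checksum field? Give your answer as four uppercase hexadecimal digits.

DFBF

One's-complement addition (fold any carry out of bit 15 back into bit 0):
  0x4CF1 + 0x35B5 = 0x082A6
  0x82A6 + 0xB2C8 = 0x1356E → wrap carry → 0x356F
  0x356F + 0x2702 = 0x05C71
  0x5C71 + 0x5D66 = 0x0B9D7
  0xB9D7 + 0x9FA8 = 0x1597F → wrap carry → 0x5980
  0x5980 + 0xC6BF = 0x1203F → wrap carry → 0x2040
One's-complement sum = 0x2040.
Checksum = ~0x2040 & 0xFFFF = 0xDFBF.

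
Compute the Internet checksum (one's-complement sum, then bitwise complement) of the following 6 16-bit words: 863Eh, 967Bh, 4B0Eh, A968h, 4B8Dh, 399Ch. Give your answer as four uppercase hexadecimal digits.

69A5

One's-complement addition (fold any carry out of bit 15 back into bit 0):
  0x863E + 0x967B = 0x11CB9 → wrap carry → 0x1CBA
  0x1CBA + 0x4B0E = 0x067C8
  0x67C8 + 0xA968 = 0x11130 → wrap carry → 0x1131
  0x1131 + 0x4B8D = 0x05CBE
  0x5CBE + 0x399C = 0x0965A
One's-complement sum = 0x965A.
Checksum = ~0x965A & 0xFFFF = 0x69A5.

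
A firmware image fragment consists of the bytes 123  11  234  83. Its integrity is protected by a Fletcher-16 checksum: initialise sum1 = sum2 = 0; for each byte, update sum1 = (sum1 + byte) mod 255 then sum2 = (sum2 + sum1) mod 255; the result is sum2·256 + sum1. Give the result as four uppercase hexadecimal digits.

Running sums (mod 255):
  after byte 0 (123): sum1=123, sum2=123
  after byte 1 (11): sum1=134, sum2=2
  after byte 2 (234): sum1=113, sum2=115
  after byte 3 (83): sum1=196, sum2=56
Checksum = sum2·256 + sum1 = 56·256 + 196 = 14532 = 0x38C4.

38C4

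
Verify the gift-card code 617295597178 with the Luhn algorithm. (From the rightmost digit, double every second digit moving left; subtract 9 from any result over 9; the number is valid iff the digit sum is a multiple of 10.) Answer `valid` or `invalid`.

invalid

From the right, keep odd positions and double even positions (subtract 9 from any doubled value over 9):
  doubled (positions 2,4,...): 5 5 1 9 5 3 → sum 28
  kept (positions 1,3,...): 8 1 9 5 2 1 → sum 26
Total = 54.
54 mod 10 = 4, so the number is invalid.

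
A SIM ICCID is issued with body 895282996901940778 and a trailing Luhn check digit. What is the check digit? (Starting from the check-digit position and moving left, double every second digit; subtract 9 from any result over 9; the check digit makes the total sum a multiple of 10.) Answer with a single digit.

Partial digits right→left: 8 7 7 0 4 9 1 0 9 6 9 9 2 8 2 5 9 8
Double every second digit counting from the check-digit position (so the 1st, 3rd, 5th, ... of the partial from the right).
  doubled (with −9 where >9): 7 5 8 2 9 9 4 4 9 → sum 57
  kept as-is: 7 0 9 0 6 9 8 5 8 → sum 52
Total = 57 + 52 = 109.
Check digit = (10 − (109 mod 10)) mod 10 = 1.

1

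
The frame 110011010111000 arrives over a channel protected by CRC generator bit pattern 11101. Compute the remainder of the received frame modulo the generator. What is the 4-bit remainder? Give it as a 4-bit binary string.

Modulo-2 division of 110011010111000 by 11101:
  pos 0: 11001 XOR 11101 = 00100
  pos 2: 10010 XOR 11101 = 01111
  pos 3: 11111 XOR 11101 = 00010
  pos 6: 10011 XOR 11101 = 01110
  pos 7: 11101 XOR 11101 = 00000
Remainder = 0000 (zero — the frame passes the CRC check).

0000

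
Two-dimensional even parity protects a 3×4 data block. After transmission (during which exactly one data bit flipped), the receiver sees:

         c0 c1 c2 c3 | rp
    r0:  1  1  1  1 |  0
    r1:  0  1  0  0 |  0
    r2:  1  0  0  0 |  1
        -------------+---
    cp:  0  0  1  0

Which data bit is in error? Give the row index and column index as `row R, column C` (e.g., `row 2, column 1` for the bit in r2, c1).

Recompute each row's even parity and compare to rp:
  r0: data parity 0, sent rp 0 → ok
  r1: data parity 1, sent rp 0 → mismatch
  r2: data parity 1, sent rp 1 → ok
Recompute each column's even parity and compare to cp:
  c0: data parity 0, sent cp 0 → ok
  c1: data parity 0, sent cp 0 → ok
  c2: data parity 1, sent cp 1 → ok
  c3: data parity 1, sent cp 0 → mismatch
Exactly one row (r1) and one column (c3) fail → the flipped bit is at their intersection.

row 1, column 3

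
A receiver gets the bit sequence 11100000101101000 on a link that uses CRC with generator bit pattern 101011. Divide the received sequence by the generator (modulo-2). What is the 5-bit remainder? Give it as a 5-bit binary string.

01101

Modulo-2 division of 11100000101101000 by 101011:
  pos 0: 111000 XOR 101011 = 010011
  pos 1: 100110 XOR 101011 = 001101
  pos 3: 110101 XOR 101011 = 011110
  pos 4: 111100 XOR 101011 = 010111
  pos 5: 101111 XOR 101011 = 000100
  pos 8: 100101 XOR 101011 = 001110
  pos 10: 111000 XOR 101011 = 010011
  pos 11: 100110 XOR 101011 = 001101
Remainder = 01101 (nonzero — an error is detected).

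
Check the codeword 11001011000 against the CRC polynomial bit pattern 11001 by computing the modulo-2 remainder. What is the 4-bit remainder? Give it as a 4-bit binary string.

0001

Modulo-2 division of 11001011000 by 11001:
  pos 0: 11001 XOR 11001 = 00000
  pos 6: 11000 XOR 11001 = 00001
Remainder = 0001 (nonzero — an error is detected).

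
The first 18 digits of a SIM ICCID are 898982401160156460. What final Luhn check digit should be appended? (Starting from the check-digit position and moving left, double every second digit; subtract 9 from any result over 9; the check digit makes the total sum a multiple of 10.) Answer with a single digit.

Partial digits right→left: 0 6 4 6 5 1 0 6 1 1 0 4 2 8 9 8 9 8
Double every second digit counting from the check-digit position (so the 1st, 3rd, 5th, ... of the partial from the right).
  doubled (with −9 where >9): 0 8 1 0 2 0 4 9 9 → sum 33
  kept as-is: 6 6 1 6 1 4 8 8 8 → sum 48
Total = 33 + 48 = 81.
Check digit = (10 − (81 mod 10)) mod 10 = 9.

9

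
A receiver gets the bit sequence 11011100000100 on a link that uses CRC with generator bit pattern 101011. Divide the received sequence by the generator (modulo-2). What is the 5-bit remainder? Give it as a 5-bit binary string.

Modulo-2 division of 11011100000100 by 101011:
  pos 0: 110111 XOR 101011 = 011100
  pos 1: 111000 XOR 101011 = 010011
  pos 2: 100110 XOR 101011 = 001101
  pos 4: 110100 XOR 101011 = 011111
  pos 5: 111110 XOR 101011 = 010101
  pos 6: 101011 XOR 101011 = 000000
Remainder = 00000 (zero — the frame passes the CRC check).

00000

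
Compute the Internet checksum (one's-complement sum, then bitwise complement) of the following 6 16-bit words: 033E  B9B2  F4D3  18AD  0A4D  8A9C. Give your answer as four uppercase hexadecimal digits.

One's-complement addition (fold any carry out of bit 15 back into bit 0):
  0x033E + 0xB9B2 = 0x0BCF0
  0xBCF0 + 0xF4D3 = 0x1B1C3 → wrap carry → 0xB1C4
  0xB1C4 + 0x18AD = 0x0CA71
  0xCA71 + 0x0A4D = 0x0D4BE
  0xD4BE + 0x8A9C = 0x15F5A → wrap carry → 0x5F5B
One's-complement sum = 0x5F5B.
Checksum = ~0x5F5B & 0xFFFF = 0xA0A4.

A0A4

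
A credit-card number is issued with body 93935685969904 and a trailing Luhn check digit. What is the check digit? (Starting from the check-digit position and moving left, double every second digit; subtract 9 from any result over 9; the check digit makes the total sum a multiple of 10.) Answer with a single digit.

Partial digits right→left: 4 0 9 9 6 9 5 8 6 5 3 9 3 9
Double every second digit counting from the check-digit position (so the 1st, 3rd, 5th, ... of the partial from the right).
  doubled (with −9 where >9): 8 9 3 1 3 6 6 → sum 36
  kept as-is: 0 9 9 8 5 9 9 → sum 49
Total = 36 + 49 = 85.
Check digit = (10 − (85 mod 10)) mod 10 = 5.

5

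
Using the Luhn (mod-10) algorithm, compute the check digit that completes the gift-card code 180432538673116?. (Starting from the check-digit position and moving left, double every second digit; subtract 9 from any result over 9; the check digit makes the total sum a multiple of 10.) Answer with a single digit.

7

Partial digits right→left: 6 1 1 3 7 6 8 3 5 2 3 4 0 8 1
Double every second digit counting from the check-digit position (so the 1st, 3rd, 5th, ... of the partial from the right).
  doubled (with −9 where >9): 3 2 5 7 1 6 0 2 → sum 26
  kept as-is: 1 3 6 3 2 4 8 → sum 27
Total = 26 + 27 = 53.
Check digit = (10 − (53 mod 10)) mod 10 = 7.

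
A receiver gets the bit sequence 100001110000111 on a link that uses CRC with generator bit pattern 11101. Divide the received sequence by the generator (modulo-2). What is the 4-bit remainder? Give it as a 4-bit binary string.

0001

Modulo-2 division of 100001110000111 by 11101:
  pos 0: 10000 XOR 11101 = 01101
  pos 1: 11011 XOR 11101 = 00110
  pos 3: 11011 XOR 11101 = 00110
  pos 5: 11000 XOR 11101 = 00101
  pos 7: 10100 XOR 11101 = 01001
  pos 8: 10011 XOR 11101 = 01110
  pos 9: 11101 XOR 11101 = 00000
Remainder = 0001 (nonzero — an error is detected).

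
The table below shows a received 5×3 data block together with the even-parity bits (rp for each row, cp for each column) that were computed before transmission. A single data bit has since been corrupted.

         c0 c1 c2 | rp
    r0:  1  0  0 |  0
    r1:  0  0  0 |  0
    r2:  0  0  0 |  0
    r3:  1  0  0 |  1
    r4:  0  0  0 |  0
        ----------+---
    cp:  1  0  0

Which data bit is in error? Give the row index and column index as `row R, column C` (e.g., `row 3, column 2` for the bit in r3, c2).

Recompute each row's even parity and compare to rp:
  r0: data parity 1, sent rp 0 → mismatch
  r1: data parity 0, sent rp 0 → ok
  r2: data parity 0, sent rp 0 → ok
  r3: data parity 1, sent rp 1 → ok
  r4: data parity 0, sent rp 0 → ok
Recompute each column's even parity and compare to cp:
  c0: data parity 0, sent cp 1 → mismatch
  c1: data parity 0, sent cp 0 → ok
  c2: data parity 0, sent cp 0 → ok
Exactly one row (r0) and one column (c0) fail → the flipped bit is at their intersection.

row 0, column 0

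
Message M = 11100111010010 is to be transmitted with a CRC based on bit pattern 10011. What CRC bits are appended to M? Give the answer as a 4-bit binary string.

Append 4 zeros: 111001110100100000. Divide by 10011 (XOR where the leading bit is 1):
  pos 0: 11100 XOR 10011 = 01111
  pos 1: 11111 XOR 10011 = 01100
  pos 2: 11001 XOR 10011 = 01010
  pos 3: 10101 XOR 10011 = 00110
  pos 5: 11001 XOR 10011 = 01010
  pos 6: 10100 XOR 10011 = 00111
  pos 8: 11101 XOR 10011 = 01110
  pos 9: 11100 XOR 10011 = 01111
  pos 10: 11110 XOR 10011 = 01101
  pos 11: 11010 XOR 10011 = 01001
  pos 12: 10010 XOR 10011 = 00001
Remainder (last 4 bits) = 0010. This is the CRC / FCS.

0010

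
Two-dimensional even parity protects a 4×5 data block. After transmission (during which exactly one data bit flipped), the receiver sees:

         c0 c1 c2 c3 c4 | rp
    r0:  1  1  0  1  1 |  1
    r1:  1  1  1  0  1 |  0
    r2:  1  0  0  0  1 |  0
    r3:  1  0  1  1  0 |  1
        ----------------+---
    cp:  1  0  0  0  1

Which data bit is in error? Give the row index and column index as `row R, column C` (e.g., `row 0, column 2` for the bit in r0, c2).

row 0, column 0

Recompute each row's even parity and compare to rp:
  r0: data parity 0, sent rp 1 → mismatch
  r1: data parity 0, sent rp 0 → ok
  r2: data parity 0, sent rp 0 → ok
  r3: data parity 1, sent rp 1 → ok
Recompute each column's even parity and compare to cp:
  c0: data parity 0, sent cp 1 → mismatch
  c1: data parity 0, sent cp 0 → ok
  c2: data parity 0, sent cp 0 → ok
  c3: data parity 0, sent cp 0 → ok
  c4: data parity 1, sent cp 1 → ok
Exactly one row (r0) and one column (c0) fail → the flipped bit is at their intersection.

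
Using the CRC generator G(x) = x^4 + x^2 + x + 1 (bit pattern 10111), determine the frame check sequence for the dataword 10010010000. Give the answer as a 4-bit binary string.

0100

Append 4 zeros: 100100100000000. Divide by 10111 (XOR where the leading bit is 1):
  pos 0: 10010 XOR 10111 = 00101
  pos 2: 10101 XOR 10111 = 00010
  pos 5: 10000 XOR 10111 = 00111
  pos 7: 11100 XOR 10111 = 01011
  pos 8: 10110 XOR 10111 = 00001
Remainder (last 4 bits) = 0100. This is the CRC / FCS.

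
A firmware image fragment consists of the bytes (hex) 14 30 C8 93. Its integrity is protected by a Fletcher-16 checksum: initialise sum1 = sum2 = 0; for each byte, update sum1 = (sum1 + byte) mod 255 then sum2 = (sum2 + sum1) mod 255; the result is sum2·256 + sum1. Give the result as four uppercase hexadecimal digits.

Running sums (mod 255):
  after byte 0 (14): sum1=20, sum2=20
  after byte 1 (30): sum1=68, sum2=88
  after byte 2 (C8): sum1=13, sum2=101
  after byte 3 (93): sum1=160, sum2=6
Checksum = sum2·256 + sum1 = 6·256 + 160 = 1696 = 0x06A0.

06A0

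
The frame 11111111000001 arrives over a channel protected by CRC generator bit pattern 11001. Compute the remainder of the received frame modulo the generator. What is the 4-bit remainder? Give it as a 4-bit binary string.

0000

Modulo-2 division of 11111111000001 by 11001:
  pos 0: 11111 XOR 11001 = 00110
  pos 2: 11011 XOR 11001 = 00010
  pos 5: 10100 XOR 11001 = 01101
  pos 6: 11010 XOR 11001 = 00011
  pos 9: 11001 XOR 11001 = 00000
Remainder = 0000 (zero — the frame passes the CRC check).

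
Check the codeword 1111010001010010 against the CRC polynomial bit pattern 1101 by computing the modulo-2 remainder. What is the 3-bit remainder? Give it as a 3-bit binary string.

Modulo-2 division of 1111010001010010 by 1101:
  pos 0: 1111 XOR 1101 = 0010
  pos 2: 1001 XOR 1101 = 0100
  pos 3: 1000 XOR 1101 = 0101
  pos 4: 1010 XOR 1101 = 0111
  pos 5: 1110 XOR 1101 = 0011
  pos 7: 1110 XOR 1101 = 0011
  pos 9: 1110 XOR 1101 = 0011
  pos 11: 1101 XOR 1101 = 0000
Remainder = 000 (zero — the frame passes the CRC check).

000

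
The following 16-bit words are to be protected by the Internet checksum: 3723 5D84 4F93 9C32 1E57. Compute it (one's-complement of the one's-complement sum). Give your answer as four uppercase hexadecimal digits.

613B

One's-complement addition (fold any carry out of bit 15 back into bit 0):
  0x3723 + 0x5D84 = 0x094A7
  0x94A7 + 0x4F93 = 0x0E43A
  0xE43A + 0x9C32 = 0x1806C → wrap carry → 0x806D
  0x806D + 0x1E57 = 0x09EC4
One's-complement sum = 0x9EC4.
Checksum = ~0x9EC4 & 0xFFFF = 0x613B.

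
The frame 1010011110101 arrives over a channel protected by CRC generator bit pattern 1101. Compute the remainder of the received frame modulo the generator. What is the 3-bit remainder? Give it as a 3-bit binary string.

Modulo-2 division of 1010011110101 by 1101:
  pos 0: 1010 XOR 1101 = 0111
  pos 1: 1110 XOR 1101 = 0011
  pos 3: 1111 XOR 1101 = 0010
  pos 5: 1011 XOR 1101 = 0110
  pos 6: 1100 XOR 1101 = 0001
  pos 9: 1101 XOR 1101 = 0000
Remainder = 000 (zero — the frame passes the CRC check).

000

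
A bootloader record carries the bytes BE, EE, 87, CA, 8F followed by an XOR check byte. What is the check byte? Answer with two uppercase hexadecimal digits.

92

XOR the bytes together:
  start with 0xBE
  0xBE ⊕ 0xEE = 0x50
  0x50 ⊕ 0x87 = 0xD7
  0xD7 ⊕ 0xCA = 0x1D
  0x1D ⊕ 0x8F = 0x92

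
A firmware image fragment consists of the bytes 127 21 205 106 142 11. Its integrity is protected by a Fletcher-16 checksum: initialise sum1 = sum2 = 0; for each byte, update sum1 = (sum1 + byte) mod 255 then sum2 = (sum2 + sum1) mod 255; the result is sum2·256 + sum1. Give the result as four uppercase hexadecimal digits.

Running sums (mod 255):
  after byte 0 (127): sum1=127, sum2=127
  after byte 1 (21): sum1=148, sum2=20
  after byte 2 (205): sum1=98, sum2=118
  after byte 3 (106): sum1=204, sum2=67
  after byte 4 (142): sum1=91, sum2=158
  after byte 5 (11): sum1=102, sum2=5
Checksum = sum2·256 + sum1 = 5·256 + 102 = 1382 = 0x0566.

0566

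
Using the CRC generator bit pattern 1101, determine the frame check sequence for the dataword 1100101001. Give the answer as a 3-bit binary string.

Append 3 zeros: 1100101001000. Divide by 1101 (XOR where the leading bit is 1):
  pos 0: 1100 XOR 1101 = 0001
  pos 3: 1101 XOR 1101 = 0000
  pos 9: 1000 XOR 1101 = 0101
Remainder (last 3 bits) = 101. This is the CRC / FCS.

101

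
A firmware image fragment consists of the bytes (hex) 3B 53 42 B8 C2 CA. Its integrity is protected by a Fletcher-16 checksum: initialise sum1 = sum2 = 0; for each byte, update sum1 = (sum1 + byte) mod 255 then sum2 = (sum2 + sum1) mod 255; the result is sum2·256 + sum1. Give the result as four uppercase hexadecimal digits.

Running sums (mod 255):
  after byte 0 (3B): sum1=59, sum2=59
  after byte 1 (53): sum1=142, sum2=201
  after byte 2 (42): sum1=208, sum2=154
  after byte 3 (B8): sum1=137, sum2=36
  after byte 4 (C2): sum1=76, sum2=112
  after byte 5 (CA): sum1=23, sum2=135
Checksum = sum2·256 + sum1 = 135·256 + 23 = 34583 = 0x8717.

8717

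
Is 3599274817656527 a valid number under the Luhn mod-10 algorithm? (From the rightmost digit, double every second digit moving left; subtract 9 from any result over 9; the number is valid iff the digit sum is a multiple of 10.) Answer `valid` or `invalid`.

From the right, keep odd positions and double even positions (subtract 9 from any doubled value over 9):
  doubled (positions 2,4,...): 4 3 3 2 8 4 9 6 → sum 39
  kept (positions 1,3,...): 7 5 5 7 8 7 9 5 → sum 53
Total = 92.
92 mod 10 = 2, so the number is invalid.

invalid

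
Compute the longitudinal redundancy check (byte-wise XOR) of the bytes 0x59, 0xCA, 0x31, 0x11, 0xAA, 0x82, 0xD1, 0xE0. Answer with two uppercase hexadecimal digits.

XOR the bytes together:
  start with 0x59
  0x59 ⊕ 0xCA = 0x93
  0x93 ⊕ 0x31 = 0xA2
  0xA2 ⊕ 0x11 = 0xB3
  0xB3 ⊕ 0xAA = 0x19
  0x19 ⊕ 0x82 = 0x9B
  0x9B ⊕ 0xD1 = 0x4A
  0x4A ⊕ 0xE0 = 0xAA

AA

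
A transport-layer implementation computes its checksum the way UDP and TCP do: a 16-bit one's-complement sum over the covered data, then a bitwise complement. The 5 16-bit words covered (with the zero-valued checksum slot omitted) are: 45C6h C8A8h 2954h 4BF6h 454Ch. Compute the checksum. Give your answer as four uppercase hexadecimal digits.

36FA

One's-complement addition (fold any carry out of bit 15 back into bit 0):
  0x45C6 + 0xC8A8 = 0x10E6E → wrap carry → 0x0E6F
  0x0E6F + 0x2954 = 0x037C3
  0x37C3 + 0x4BF6 = 0x083B9
  0x83B9 + 0x454C = 0x0C905
One's-complement sum = 0xC905.
Checksum = ~0xC905 & 0xFFFF = 0x36FA.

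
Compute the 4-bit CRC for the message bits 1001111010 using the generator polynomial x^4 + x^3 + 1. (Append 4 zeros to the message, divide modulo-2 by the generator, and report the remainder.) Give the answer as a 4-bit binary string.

1011

Append 4 zeros: 10011110100000. Divide by 11001 (XOR where the leading bit is 1):
  pos 0: 10011 XOR 11001 = 01010
  pos 1: 10101 XOR 11001 = 01100
  pos 2: 11001 XOR 11001 = 00000
  pos 8: 10000 XOR 11001 = 01001
  pos 9: 10010 XOR 11001 = 01011
Remainder (last 4 bits) = 1011. This is the CRC / FCS.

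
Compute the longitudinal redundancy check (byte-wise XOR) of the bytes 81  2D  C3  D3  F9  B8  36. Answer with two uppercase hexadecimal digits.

CB

XOR the bytes together:
  start with 0x81
  0x81 ⊕ 0x2D = 0xAC
  0xAC ⊕ 0xC3 = 0x6F
  0x6F ⊕ 0xD3 = 0xBC
  0xBC ⊕ 0xF9 = 0x45
  0x45 ⊕ 0xB8 = 0xFD
  0xFD ⊕ 0x36 = 0xCB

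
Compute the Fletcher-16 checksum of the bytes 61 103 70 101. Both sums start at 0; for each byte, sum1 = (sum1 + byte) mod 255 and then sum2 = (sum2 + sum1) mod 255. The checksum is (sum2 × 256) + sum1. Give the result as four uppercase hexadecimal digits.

1D50

Running sums (mod 255):
  after byte 0 (61): sum1=61, sum2=61
  after byte 1 (103): sum1=164, sum2=225
  after byte 2 (70): sum1=234, sum2=204
  after byte 3 (101): sum1=80, sum2=29
Checksum = sum2·256 + sum1 = 29·256 + 80 = 7504 = 0x1D50.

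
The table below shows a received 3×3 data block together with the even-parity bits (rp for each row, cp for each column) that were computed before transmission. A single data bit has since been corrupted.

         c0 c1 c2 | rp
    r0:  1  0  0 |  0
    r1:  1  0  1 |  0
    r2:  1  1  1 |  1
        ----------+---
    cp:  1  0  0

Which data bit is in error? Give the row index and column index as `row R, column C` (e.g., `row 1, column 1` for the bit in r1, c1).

Recompute each row's even parity and compare to rp:
  r0: data parity 1, sent rp 0 → mismatch
  r1: data parity 0, sent rp 0 → ok
  r2: data parity 1, sent rp 1 → ok
Recompute each column's even parity and compare to cp:
  c0: data parity 1, sent cp 1 → ok
  c1: data parity 1, sent cp 0 → mismatch
  c2: data parity 0, sent cp 0 → ok
Exactly one row (r0) and one column (c1) fail → the flipped bit is at their intersection.

row 0, column 1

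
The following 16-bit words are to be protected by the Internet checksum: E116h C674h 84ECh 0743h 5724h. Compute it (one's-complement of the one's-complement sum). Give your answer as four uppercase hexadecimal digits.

7520

One's-complement addition (fold any carry out of bit 15 back into bit 0):
  0xE116 + 0xC674 = 0x1A78A → wrap carry → 0xA78B
  0xA78B + 0x84EC = 0x12C77 → wrap carry → 0x2C78
  0x2C78 + 0x0743 = 0x033BB
  0x33BB + 0x5724 = 0x08ADF
One's-complement sum = 0x8ADF.
Checksum = ~0x8ADF & 0xFFFF = 0x7520.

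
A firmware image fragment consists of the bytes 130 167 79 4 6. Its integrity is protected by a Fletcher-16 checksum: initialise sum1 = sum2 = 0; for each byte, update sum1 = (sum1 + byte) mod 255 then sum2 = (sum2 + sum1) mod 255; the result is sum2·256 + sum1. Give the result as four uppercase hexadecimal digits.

Running sums (mod 255):
  after byte 0 (130): sum1=130, sum2=130
  after byte 1 (167): sum1=42, sum2=172
  after byte 2 (79): sum1=121, sum2=38
  after byte 3 (4): sum1=125, sum2=163
  after byte 4 (6): sum1=131, sum2=39
Checksum = sum2·256 + sum1 = 39·256 + 131 = 10115 = 0x2783.

2783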